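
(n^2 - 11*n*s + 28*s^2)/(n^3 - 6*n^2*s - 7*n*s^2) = (n - 4*s)/(n*(n + s))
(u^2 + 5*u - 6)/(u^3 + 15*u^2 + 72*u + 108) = (u - 1)/(u^2 + 9*u + 18)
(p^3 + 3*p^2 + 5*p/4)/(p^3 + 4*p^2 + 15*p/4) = (2*p + 1)/(2*p + 3)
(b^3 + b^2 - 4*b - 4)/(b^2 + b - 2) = (b^2 - b - 2)/(b - 1)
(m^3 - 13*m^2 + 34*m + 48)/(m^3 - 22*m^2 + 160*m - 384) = (m + 1)/(m - 8)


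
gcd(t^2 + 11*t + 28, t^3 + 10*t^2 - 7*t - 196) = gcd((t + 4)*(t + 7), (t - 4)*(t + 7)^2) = t + 7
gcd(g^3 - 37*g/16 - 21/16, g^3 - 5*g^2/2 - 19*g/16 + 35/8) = g - 7/4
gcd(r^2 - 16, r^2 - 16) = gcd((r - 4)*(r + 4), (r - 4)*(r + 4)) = r^2 - 16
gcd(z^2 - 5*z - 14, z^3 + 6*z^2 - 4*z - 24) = z + 2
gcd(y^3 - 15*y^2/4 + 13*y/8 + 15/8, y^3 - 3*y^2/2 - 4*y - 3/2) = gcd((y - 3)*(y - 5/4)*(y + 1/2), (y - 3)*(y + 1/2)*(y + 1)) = y^2 - 5*y/2 - 3/2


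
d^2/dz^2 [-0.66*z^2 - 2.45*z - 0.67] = -1.32000000000000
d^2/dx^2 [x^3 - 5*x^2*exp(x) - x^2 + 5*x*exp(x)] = -5*x^2*exp(x) - 15*x*exp(x) + 6*x - 2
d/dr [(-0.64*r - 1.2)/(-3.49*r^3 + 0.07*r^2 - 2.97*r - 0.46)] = (-4.4672*r^3 - 12.5192*r^2 + 0.168*r - 3.2696)/(12.1801*r^6 - 0.4886*r^5 + 20.7355*r^4 + 2.795*r^3 + 8.7565*r^2 + 2.7324*r + 0.2116)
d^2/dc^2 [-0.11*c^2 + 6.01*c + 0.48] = -0.220000000000000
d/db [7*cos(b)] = -7*sin(b)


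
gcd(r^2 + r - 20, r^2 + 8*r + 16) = 1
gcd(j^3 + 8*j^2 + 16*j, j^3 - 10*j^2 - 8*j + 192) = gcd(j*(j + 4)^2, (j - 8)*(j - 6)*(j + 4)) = j + 4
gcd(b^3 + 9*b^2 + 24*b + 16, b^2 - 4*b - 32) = b + 4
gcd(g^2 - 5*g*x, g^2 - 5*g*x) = -g^2 + 5*g*x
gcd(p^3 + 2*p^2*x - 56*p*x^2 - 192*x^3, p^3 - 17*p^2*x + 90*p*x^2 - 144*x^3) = -p + 8*x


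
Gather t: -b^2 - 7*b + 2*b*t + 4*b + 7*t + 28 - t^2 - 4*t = -b^2 - 3*b - t^2 + t*(2*b + 3) + 28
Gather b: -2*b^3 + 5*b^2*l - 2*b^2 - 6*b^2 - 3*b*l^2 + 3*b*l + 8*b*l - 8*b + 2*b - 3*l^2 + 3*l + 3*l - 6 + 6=-2*b^3 + b^2*(5*l - 8) + b*(-3*l^2 + 11*l - 6) - 3*l^2 + 6*l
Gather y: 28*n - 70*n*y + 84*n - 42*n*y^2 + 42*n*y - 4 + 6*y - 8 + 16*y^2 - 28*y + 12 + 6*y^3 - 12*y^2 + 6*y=112*n + 6*y^3 + y^2*(4 - 42*n) + y*(-28*n - 16)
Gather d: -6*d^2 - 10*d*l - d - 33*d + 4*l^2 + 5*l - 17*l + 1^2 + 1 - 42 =-6*d^2 + d*(-10*l - 34) + 4*l^2 - 12*l - 40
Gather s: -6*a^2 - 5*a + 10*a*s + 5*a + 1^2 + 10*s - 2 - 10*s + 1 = -6*a^2 + 10*a*s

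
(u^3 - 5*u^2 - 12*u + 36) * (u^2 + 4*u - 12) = u^5 - u^4 - 44*u^3 + 48*u^2 + 288*u - 432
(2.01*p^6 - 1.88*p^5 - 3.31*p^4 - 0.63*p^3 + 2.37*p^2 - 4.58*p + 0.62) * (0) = 0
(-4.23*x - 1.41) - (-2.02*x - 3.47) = 2.06 - 2.21*x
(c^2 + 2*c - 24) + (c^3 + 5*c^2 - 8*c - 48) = c^3 + 6*c^2 - 6*c - 72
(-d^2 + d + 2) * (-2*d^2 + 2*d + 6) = 2*d^4 - 4*d^3 - 8*d^2 + 10*d + 12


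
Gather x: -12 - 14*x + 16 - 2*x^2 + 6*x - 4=-2*x^2 - 8*x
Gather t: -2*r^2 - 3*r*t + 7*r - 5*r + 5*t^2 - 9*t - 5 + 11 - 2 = -2*r^2 + 2*r + 5*t^2 + t*(-3*r - 9) + 4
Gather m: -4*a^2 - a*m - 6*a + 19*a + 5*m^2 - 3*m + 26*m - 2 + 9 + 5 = -4*a^2 + 13*a + 5*m^2 + m*(23 - a) + 12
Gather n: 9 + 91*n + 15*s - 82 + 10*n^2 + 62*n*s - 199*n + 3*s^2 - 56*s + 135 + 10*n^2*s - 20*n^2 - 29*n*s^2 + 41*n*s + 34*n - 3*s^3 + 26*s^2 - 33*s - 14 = n^2*(10*s - 10) + n*(-29*s^2 + 103*s - 74) - 3*s^3 + 29*s^2 - 74*s + 48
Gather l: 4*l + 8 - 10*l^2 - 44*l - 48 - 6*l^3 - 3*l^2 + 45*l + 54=-6*l^3 - 13*l^2 + 5*l + 14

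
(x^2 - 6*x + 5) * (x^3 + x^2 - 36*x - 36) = x^5 - 5*x^4 - 37*x^3 + 185*x^2 + 36*x - 180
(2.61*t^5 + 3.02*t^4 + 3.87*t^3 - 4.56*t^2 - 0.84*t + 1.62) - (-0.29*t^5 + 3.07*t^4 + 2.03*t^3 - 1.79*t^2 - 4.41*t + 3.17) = 2.9*t^5 - 0.0499999999999998*t^4 + 1.84*t^3 - 2.77*t^2 + 3.57*t - 1.55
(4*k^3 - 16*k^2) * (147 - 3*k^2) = -12*k^5 + 48*k^4 + 588*k^3 - 2352*k^2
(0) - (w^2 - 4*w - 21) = -w^2 + 4*w + 21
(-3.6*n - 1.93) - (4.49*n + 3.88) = -8.09*n - 5.81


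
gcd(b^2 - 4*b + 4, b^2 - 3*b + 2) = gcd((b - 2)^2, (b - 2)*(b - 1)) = b - 2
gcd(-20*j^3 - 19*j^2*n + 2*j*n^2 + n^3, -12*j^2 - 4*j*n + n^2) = 1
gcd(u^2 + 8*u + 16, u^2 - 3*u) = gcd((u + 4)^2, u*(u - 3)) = 1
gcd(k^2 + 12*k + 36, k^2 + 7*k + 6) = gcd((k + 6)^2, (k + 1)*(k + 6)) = k + 6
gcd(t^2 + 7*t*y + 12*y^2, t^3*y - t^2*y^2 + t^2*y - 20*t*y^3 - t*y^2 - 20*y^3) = t + 4*y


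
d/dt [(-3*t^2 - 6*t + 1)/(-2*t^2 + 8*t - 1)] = 2*(-18*t^2 + 5*t - 1)/(4*t^4 - 32*t^3 + 68*t^2 - 16*t + 1)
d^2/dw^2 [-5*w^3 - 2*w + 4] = -30*w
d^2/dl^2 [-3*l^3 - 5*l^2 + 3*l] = -18*l - 10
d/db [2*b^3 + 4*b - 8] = 6*b^2 + 4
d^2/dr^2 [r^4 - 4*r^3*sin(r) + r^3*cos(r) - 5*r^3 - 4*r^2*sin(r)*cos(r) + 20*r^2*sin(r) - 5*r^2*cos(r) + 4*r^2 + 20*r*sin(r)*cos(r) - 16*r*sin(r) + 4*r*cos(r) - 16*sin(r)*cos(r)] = 4*r^3*sin(r) - r^3*cos(r) - 26*r^2*sin(r) + 8*r^2*sin(2*r) - 19*r^2*cos(r) + 12*r^2 + 12*r*sin(r) - 40*r*sin(2*r) + 82*r*cos(r) - 16*r*cos(2*r) - 30*r + 32*sin(r) + 28*sin(2*r) - 42*cos(r) + 40*cos(2*r) + 8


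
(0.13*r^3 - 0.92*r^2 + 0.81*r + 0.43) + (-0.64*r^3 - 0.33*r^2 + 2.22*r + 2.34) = -0.51*r^3 - 1.25*r^2 + 3.03*r + 2.77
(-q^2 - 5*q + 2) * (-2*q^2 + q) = 2*q^4 + 9*q^3 - 9*q^2 + 2*q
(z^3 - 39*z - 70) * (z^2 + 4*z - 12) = z^5 + 4*z^4 - 51*z^3 - 226*z^2 + 188*z + 840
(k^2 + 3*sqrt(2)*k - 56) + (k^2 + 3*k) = 2*k^2 + 3*k + 3*sqrt(2)*k - 56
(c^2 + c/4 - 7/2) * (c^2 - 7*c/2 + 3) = c^4 - 13*c^3/4 - 11*c^2/8 + 13*c - 21/2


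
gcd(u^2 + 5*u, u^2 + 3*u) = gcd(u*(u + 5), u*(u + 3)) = u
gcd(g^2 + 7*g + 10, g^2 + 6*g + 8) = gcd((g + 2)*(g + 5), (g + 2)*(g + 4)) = g + 2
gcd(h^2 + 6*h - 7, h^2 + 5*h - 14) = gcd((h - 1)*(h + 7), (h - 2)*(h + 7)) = h + 7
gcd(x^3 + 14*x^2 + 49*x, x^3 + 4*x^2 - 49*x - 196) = x + 7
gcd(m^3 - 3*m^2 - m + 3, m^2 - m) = m - 1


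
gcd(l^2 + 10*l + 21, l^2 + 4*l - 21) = l + 7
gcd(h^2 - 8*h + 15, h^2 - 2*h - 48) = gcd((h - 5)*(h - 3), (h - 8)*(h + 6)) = 1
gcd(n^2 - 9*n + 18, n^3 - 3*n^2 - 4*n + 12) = n - 3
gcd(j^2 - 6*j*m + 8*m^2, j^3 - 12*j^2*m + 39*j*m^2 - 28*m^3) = j - 4*m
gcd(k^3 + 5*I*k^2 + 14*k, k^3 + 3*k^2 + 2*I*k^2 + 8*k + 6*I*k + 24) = k - 2*I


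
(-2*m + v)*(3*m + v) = -6*m^2 + m*v + v^2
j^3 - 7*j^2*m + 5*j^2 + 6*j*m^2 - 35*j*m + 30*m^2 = (j + 5)*(j - 6*m)*(j - m)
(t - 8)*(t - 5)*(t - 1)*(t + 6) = t^4 - 8*t^3 - 31*t^2 + 278*t - 240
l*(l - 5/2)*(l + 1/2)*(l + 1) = l^4 - l^3 - 13*l^2/4 - 5*l/4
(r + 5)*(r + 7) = r^2 + 12*r + 35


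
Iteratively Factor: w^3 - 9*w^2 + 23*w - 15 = (w - 5)*(w^2 - 4*w + 3) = (w - 5)*(w - 3)*(w - 1)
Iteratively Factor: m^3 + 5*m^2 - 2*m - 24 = (m + 3)*(m^2 + 2*m - 8) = (m + 3)*(m + 4)*(m - 2)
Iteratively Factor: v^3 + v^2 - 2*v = (v)*(v^2 + v - 2) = v*(v - 1)*(v + 2)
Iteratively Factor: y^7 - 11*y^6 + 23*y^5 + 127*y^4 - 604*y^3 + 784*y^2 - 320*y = (y - 1)*(y^6 - 10*y^5 + 13*y^4 + 140*y^3 - 464*y^2 + 320*y) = y*(y - 1)*(y^5 - 10*y^4 + 13*y^3 + 140*y^2 - 464*y + 320) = y*(y - 1)*(y + 4)*(y^4 - 14*y^3 + 69*y^2 - 136*y + 80) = y*(y - 1)^2*(y + 4)*(y^3 - 13*y^2 + 56*y - 80) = y*(y - 5)*(y - 1)^2*(y + 4)*(y^2 - 8*y + 16) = y*(y - 5)*(y - 4)*(y - 1)^2*(y + 4)*(y - 4)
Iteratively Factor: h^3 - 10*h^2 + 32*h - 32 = (h - 2)*(h^2 - 8*h + 16) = (h - 4)*(h - 2)*(h - 4)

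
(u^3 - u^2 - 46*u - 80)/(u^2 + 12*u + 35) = (u^2 - 6*u - 16)/(u + 7)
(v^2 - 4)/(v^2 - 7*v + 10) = (v + 2)/(v - 5)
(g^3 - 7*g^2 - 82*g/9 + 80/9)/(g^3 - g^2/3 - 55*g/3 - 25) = (3*g^2 - 26*g + 16)/(3*(g^2 - 2*g - 15))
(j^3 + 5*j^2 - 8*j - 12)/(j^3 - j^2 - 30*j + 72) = (j^2 - j - 2)/(j^2 - 7*j + 12)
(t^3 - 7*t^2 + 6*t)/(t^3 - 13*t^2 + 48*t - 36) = t/(t - 6)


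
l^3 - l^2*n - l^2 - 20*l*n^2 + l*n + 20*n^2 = (l - 1)*(l - 5*n)*(l + 4*n)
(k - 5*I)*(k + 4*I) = k^2 - I*k + 20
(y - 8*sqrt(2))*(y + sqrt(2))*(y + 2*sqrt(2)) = y^3 - 5*sqrt(2)*y^2 - 44*y - 32*sqrt(2)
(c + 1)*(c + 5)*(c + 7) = c^3 + 13*c^2 + 47*c + 35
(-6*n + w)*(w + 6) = -6*n*w - 36*n + w^2 + 6*w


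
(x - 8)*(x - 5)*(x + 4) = x^3 - 9*x^2 - 12*x + 160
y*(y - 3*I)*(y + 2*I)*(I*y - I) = I*y^4 + y^3 - I*y^3 - y^2 + 6*I*y^2 - 6*I*y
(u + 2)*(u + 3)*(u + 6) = u^3 + 11*u^2 + 36*u + 36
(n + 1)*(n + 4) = n^2 + 5*n + 4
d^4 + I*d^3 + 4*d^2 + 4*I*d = d*(d - 2*I)*(d + I)*(d + 2*I)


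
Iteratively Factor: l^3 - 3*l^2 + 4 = (l + 1)*(l^2 - 4*l + 4) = (l - 2)*(l + 1)*(l - 2)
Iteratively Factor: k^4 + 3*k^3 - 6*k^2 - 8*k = (k + 1)*(k^3 + 2*k^2 - 8*k) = (k + 1)*(k + 4)*(k^2 - 2*k) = k*(k + 1)*(k + 4)*(k - 2)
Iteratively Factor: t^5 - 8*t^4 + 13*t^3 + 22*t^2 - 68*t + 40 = (t - 2)*(t^4 - 6*t^3 + t^2 + 24*t - 20) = (t - 2)*(t - 1)*(t^3 - 5*t^2 - 4*t + 20) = (t - 2)^2*(t - 1)*(t^2 - 3*t - 10) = (t - 2)^2*(t - 1)*(t + 2)*(t - 5)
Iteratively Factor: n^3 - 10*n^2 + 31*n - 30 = (n - 2)*(n^2 - 8*n + 15) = (n - 5)*(n - 2)*(n - 3)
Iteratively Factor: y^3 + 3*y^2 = (y + 3)*(y^2) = y*(y + 3)*(y)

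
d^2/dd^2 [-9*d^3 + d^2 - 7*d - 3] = 2 - 54*d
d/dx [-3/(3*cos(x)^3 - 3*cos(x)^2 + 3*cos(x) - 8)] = 9*(-3*cos(x)^2 + 2*cos(x) - 1)*sin(x)/(3*cos(x)^3 - 3*cos(x)^2 + 3*cos(x) - 8)^2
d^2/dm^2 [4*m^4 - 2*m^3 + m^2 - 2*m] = 48*m^2 - 12*m + 2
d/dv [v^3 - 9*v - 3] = 3*v^2 - 9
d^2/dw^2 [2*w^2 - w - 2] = 4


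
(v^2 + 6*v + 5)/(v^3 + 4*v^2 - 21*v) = (v^2 + 6*v + 5)/(v*(v^2 + 4*v - 21))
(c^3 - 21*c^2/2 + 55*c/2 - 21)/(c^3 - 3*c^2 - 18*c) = (-2*c^3 + 21*c^2 - 55*c + 42)/(2*c*(-c^2 + 3*c + 18))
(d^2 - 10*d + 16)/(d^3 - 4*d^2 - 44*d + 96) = 1/(d + 6)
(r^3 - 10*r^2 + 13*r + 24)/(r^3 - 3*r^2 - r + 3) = (r - 8)/(r - 1)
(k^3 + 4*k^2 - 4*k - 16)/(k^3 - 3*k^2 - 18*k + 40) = (k + 2)/(k - 5)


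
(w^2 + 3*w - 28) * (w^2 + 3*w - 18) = w^4 + 6*w^3 - 37*w^2 - 138*w + 504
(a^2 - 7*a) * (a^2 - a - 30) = a^4 - 8*a^3 - 23*a^2 + 210*a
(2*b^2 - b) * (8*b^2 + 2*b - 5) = 16*b^4 - 4*b^3 - 12*b^2 + 5*b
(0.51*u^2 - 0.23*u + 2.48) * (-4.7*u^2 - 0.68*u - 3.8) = -2.397*u^4 + 0.7342*u^3 - 13.4376*u^2 - 0.8124*u - 9.424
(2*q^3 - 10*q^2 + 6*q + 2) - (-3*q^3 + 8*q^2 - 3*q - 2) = 5*q^3 - 18*q^2 + 9*q + 4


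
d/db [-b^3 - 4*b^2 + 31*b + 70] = -3*b^2 - 8*b + 31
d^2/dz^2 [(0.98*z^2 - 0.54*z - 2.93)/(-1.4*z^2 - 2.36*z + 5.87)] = (1.77635683940025e-15*z^4 + 8.59264000000001*z^3 - 13.86504*z^2 + 84.71064*z + 28.221268)/(2.744*z^6 + 13.8768*z^5 - 11.12328*z^4 - 103.222624*z^3 + 46.638324*z^2 + 243.954852*z - 202.262003)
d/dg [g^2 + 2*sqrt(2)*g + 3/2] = 2*g + 2*sqrt(2)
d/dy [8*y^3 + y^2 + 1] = 2*y*(12*y + 1)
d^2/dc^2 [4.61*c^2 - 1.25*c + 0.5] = 9.22000000000000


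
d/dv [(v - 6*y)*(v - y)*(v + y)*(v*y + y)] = y*(4*v^3 - 18*v^2*y + 3*v^2 - 2*v*y^2 - 12*v*y + 6*y^3 - y^2)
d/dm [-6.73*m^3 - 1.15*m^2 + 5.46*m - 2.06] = -20.19*m^2 - 2.3*m + 5.46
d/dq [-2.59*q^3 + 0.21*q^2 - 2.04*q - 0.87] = -7.77*q^2 + 0.42*q - 2.04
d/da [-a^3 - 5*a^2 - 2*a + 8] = -3*a^2 - 10*a - 2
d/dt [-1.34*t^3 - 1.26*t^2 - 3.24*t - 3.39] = -4.02*t^2 - 2.52*t - 3.24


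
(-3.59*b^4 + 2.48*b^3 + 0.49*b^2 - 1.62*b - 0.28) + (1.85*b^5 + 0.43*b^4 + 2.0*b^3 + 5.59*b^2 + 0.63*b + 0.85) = 1.85*b^5 - 3.16*b^4 + 4.48*b^3 + 6.08*b^2 - 0.99*b + 0.57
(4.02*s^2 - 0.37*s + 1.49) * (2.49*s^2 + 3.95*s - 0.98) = 10.0098*s^4 + 14.9577*s^3 - 1.691*s^2 + 6.2481*s - 1.4602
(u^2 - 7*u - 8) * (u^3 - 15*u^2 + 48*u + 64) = u^5 - 22*u^4 + 145*u^3 - 152*u^2 - 832*u - 512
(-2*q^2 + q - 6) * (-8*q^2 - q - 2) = 16*q^4 - 6*q^3 + 51*q^2 + 4*q + 12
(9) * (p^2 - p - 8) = 9*p^2 - 9*p - 72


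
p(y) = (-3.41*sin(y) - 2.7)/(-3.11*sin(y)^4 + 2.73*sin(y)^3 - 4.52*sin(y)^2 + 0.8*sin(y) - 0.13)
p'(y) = (-3.41*sin(y) - 2.7)*(12.44*sin(y)^3*cos(y) - 8.19*sin(y)^2*cos(y) + 9.04*sin(y)*cos(y) - 0.8*cos(y))/(-3.11*sin(y)^4 + 2.73*sin(y)^3 - 4.52*sin(y)^2 + 0.8*sin(y) - 0.13)^2 - 3.41*cos(y)/(-3.11*sin(y)^4 + 2.73*sin(y)^3 - 4.52*sin(y)^2 + 0.8*sin(y) - 0.13)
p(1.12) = 1.85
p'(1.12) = -2.04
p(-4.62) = 1.46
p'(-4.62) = 0.32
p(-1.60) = -0.06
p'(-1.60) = -0.00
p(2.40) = 3.43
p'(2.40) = 7.65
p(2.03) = 1.87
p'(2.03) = 2.10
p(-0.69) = 0.14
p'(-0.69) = 1.11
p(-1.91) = -0.05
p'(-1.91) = -0.07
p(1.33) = 1.55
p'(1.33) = -0.90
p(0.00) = 20.77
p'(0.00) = 154.04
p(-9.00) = 0.86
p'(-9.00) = -5.58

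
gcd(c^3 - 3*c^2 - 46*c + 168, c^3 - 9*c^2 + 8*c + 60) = c - 6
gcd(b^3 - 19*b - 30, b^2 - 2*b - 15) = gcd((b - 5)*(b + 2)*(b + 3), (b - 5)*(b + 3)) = b^2 - 2*b - 15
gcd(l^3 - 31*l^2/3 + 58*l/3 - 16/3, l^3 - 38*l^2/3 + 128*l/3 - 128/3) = l^2 - 10*l + 16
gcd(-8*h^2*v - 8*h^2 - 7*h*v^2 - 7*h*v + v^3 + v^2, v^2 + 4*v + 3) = v + 1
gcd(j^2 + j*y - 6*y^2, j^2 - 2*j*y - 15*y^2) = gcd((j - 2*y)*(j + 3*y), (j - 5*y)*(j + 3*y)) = j + 3*y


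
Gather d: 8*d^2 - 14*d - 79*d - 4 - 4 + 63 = 8*d^2 - 93*d + 55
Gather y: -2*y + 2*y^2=2*y^2 - 2*y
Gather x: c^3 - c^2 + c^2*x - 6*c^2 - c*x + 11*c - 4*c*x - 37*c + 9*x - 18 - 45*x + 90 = c^3 - 7*c^2 - 26*c + x*(c^2 - 5*c - 36) + 72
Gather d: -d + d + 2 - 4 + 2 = 0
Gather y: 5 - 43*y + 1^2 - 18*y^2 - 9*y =-18*y^2 - 52*y + 6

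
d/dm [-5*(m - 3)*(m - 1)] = 20 - 10*m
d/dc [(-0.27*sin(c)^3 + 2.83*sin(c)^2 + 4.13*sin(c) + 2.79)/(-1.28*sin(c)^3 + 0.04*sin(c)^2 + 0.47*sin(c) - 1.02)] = (2.22044604925031e-16*sin(c)^5 + 3.6116*sin(c)^4 + 10.319*sin(c)^3 + 12.7047*sin(c)^2 - 5.9964*sin(c) - 5.5239)*cos(c)/(1.6384*sin(c)^6 - 0.1024*sin(c)^5 - 1.2016*sin(c)^4 + 2.6488*sin(c)^3 + 0.1393*sin(c)^2 - 0.9588*sin(c) + 1.0404)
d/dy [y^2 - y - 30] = 2*y - 1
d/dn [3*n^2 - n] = 6*n - 1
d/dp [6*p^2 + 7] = 12*p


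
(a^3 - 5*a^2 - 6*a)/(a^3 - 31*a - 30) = a/(a + 5)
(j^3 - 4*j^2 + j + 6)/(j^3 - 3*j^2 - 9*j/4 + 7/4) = 4*(j^2 - 5*j + 6)/(4*j^2 - 16*j + 7)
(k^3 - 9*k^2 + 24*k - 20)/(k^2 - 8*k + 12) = (k^2 - 7*k + 10)/(k - 6)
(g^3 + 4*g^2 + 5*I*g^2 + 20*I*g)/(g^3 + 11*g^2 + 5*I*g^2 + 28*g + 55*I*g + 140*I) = g/(g + 7)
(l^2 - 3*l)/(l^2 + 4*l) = (l - 3)/(l + 4)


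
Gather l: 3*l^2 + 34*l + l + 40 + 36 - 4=3*l^2 + 35*l + 72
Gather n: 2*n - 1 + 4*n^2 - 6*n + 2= 4*n^2 - 4*n + 1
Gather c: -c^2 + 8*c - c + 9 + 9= -c^2 + 7*c + 18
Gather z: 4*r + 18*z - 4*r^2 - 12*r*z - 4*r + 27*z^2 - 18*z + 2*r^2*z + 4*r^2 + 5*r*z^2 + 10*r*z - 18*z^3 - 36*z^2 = -18*z^3 + z^2*(5*r - 9) + z*(2*r^2 - 2*r)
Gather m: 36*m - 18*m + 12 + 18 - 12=18*m + 18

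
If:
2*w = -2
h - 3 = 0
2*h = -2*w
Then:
No Solution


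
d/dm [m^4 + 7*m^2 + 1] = 4*m^3 + 14*m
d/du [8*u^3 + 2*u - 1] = 24*u^2 + 2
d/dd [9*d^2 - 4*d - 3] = 18*d - 4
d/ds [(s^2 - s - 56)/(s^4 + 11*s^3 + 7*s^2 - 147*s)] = 2*(-s^3 + 10*s^2 + 32*s - 84)/(s^2*(s^4 + 8*s^3 - 26*s^2 - 168*s + 441))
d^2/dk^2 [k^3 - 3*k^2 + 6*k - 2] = 6*k - 6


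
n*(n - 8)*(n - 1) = n^3 - 9*n^2 + 8*n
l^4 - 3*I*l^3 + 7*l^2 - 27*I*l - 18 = (l - 3*I)*(l - 2*I)*(l - I)*(l + 3*I)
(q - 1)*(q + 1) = q^2 - 1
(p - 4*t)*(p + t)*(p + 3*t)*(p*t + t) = p^4*t + p^3*t - 13*p^2*t^3 - 12*p*t^4 - 13*p*t^3 - 12*t^4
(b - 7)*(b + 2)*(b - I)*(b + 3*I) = b^4 - 5*b^3 + 2*I*b^3 - 11*b^2 - 10*I*b^2 - 15*b - 28*I*b - 42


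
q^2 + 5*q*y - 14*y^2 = (q - 2*y)*(q + 7*y)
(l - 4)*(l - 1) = l^2 - 5*l + 4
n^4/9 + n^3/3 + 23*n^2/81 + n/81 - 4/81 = (n/3 + 1/3)^2*(n - 1/3)*(n + 4/3)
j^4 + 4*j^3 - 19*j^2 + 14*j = j*(j - 2)*(j - 1)*(j + 7)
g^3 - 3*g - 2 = (g - 2)*(g + 1)^2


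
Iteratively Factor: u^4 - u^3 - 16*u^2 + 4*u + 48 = (u - 2)*(u^3 + u^2 - 14*u - 24) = (u - 2)*(u + 3)*(u^2 - 2*u - 8) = (u - 2)*(u + 2)*(u + 3)*(u - 4)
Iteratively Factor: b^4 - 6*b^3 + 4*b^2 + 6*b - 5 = (b - 5)*(b^3 - b^2 - b + 1) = (b - 5)*(b + 1)*(b^2 - 2*b + 1) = (b - 5)*(b - 1)*(b + 1)*(b - 1)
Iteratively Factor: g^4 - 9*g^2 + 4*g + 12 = (g - 2)*(g^3 + 2*g^2 - 5*g - 6) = (g - 2)*(g + 1)*(g^2 + g - 6) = (g - 2)^2*(g + 1)*(g + 3)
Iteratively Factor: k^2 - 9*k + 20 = (k - 5)*(k - 4)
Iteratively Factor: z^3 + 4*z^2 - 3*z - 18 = (z - 2)*(z^2 + 6*z + 9) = (z - 2)*(z + 3)*(z + 3)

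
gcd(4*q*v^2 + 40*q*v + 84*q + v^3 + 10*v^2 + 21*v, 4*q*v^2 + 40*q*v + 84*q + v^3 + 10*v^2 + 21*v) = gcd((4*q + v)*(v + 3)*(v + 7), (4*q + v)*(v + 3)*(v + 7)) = 4*q*v^2 + 40*q*v + 84*q + v^3 + 10*v^2 + 21*v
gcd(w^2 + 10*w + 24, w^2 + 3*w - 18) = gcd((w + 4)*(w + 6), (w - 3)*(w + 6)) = w + 6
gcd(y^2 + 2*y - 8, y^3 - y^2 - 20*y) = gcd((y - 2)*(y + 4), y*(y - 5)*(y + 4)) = y + 4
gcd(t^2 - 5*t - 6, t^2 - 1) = t + 1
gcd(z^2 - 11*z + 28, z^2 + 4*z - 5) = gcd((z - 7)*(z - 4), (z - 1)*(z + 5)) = 1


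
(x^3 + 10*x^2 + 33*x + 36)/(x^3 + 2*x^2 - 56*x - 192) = (x^2 + 6*x + 9)/(x^2 - 2*x - 48)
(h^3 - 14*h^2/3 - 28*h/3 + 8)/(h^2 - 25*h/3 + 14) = (3*h^2 + 4*h - 4)/(3*h - 7)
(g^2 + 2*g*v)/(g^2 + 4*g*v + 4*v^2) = g/(g + 2*v)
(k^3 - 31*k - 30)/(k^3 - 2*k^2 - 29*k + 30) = (k + 1)/(k - 1)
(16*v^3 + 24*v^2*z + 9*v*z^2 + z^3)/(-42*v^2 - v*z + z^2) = (16*v^3 + 24*v^2*z + 9*v*z^2 + z^3)/(-42*v^2 - v*z + z^2)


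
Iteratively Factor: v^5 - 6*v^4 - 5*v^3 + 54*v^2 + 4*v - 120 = (v + 2)*(v^4 - 8*v^3 + 11*v^2 + 32*v - 60) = (v - 3)*(v + 2)*(v^3 - 5*v^2 - 4*v + 20) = (v - 3)*(v - 2)*(v + 2)*(v^2 - 3*v - 10) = (v - 3)*(v - 2)*(v + 2)^2*(v - 5)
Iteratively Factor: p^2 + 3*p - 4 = (p - 1)*(p + 4)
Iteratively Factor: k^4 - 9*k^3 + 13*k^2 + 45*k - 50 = (k - 5)*(k^3 - 4*k^2 - 7*k + 10) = (k - 5)*(k - 1)*(k^2 - 3*k - 10) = (k - 5)*(k - 1)*(k + 2)*(k - 5)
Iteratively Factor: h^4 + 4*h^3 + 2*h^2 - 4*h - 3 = (h - 1)*(h^3 + 5*h^2 + 7*h + 3) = (h - 1)*(h + 1)*(h^2 + 4*h + 3) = (h - 1)*(h + 1)*(h + 3)*(h + 1)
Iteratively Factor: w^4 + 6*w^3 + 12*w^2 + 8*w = (w + 2)*(w^3 + 4*w^2 + 4*w) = (w + 2)^2*(w^2 + 2*w) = w*(w + 2)^2*(w + 2)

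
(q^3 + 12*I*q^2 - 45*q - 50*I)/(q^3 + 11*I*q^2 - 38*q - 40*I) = (q + 5*I)/(q + 4*I)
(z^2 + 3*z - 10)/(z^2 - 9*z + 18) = (z^2 + 3*z - 10)/(z^2 - 9*z + 18)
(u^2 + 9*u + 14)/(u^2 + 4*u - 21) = (u + 2)/(u - 3)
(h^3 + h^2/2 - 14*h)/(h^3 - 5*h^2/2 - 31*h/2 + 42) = h/(h - 3)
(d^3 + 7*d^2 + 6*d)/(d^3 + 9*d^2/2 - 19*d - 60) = 2*d*(d + 1)/(2*d^2 - 3*d - 20)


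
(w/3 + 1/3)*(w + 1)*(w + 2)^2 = w^4/3 + 2*w^3 + 13*w^2/3 + 4*w + 4/3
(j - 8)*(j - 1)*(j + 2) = j^3 - 7*j^2 - 10*j + 16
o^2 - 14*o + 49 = (o - 7)^2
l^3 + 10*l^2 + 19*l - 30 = (l - 1)*(l + 5)*(l + 6)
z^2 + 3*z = z*(z + 3)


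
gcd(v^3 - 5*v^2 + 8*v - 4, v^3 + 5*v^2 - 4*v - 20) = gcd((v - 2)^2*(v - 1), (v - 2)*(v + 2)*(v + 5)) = v - 2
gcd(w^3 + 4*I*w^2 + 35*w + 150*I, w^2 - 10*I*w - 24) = w - 6*I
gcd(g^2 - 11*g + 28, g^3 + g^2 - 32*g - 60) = 1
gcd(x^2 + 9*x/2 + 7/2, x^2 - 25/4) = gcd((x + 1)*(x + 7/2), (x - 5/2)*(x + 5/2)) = 1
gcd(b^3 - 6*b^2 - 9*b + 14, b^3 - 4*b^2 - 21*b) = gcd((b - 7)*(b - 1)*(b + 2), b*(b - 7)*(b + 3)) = b - 7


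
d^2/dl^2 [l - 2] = 0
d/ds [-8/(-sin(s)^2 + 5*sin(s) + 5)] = 8*(5 - 2*sin(s))*cos(s)/(5*sin(s) + cos(s)^2 + 4)^2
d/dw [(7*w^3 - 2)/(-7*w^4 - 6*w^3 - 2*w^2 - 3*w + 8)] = (49*w^6 - 14*w^4 - 98*w^3 + 132*w^2 - 8*w - 6)/(49*w^8 + 84*w^7 + 64*w^6 + 66*w^5 - 72*w^4 - 84*w^3 - 23*w^2 - 48*w + 64)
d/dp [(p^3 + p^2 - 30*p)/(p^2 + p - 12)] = (p^4 + 2*p^3 - 5*p^2 - 24*p + 360)/(p^4 + 2*p^3 - 23*p^2 - 24*p + 144)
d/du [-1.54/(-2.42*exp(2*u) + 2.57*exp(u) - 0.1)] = (3.9578 - 7.4536*exp(u))*exp(u)/(2.42*exp(2*u) - 2.57*exp(u) + 0.1)^2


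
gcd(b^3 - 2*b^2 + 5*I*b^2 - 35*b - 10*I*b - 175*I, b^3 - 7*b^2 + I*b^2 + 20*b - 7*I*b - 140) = b^2 + b*(-7 + 5*I) - 35*I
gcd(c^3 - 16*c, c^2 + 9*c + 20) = c + 4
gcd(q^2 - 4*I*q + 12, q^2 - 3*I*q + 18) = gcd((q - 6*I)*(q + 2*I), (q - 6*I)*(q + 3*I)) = q - 6*I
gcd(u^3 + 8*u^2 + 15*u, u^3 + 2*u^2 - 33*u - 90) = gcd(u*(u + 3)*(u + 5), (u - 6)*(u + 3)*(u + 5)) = u^2 + 8*u + 15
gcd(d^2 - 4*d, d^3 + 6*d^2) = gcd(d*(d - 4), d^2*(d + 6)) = d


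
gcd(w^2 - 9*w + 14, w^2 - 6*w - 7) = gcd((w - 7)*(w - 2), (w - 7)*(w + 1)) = w - 7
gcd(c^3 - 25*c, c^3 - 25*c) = c^3 - 25*c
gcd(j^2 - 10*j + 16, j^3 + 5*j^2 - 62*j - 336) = j - 8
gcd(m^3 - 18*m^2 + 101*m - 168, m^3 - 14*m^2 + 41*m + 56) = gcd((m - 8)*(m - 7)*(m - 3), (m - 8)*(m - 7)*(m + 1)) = m^2 - 15*m + 56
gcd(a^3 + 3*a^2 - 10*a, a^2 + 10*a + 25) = a + 5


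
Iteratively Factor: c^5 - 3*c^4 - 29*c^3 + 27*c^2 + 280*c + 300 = (c + 2)*(c^4 - 5*c^3 - 19*c^2 + 65*c + 150) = (c - 5)*(c + 2)*(c^3 - 19*c - 30) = (c - 5)*(c + 2)*(c + 3)*(c^2 - 3*c - 10) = (c - 5)^2*(c + 2)*(c + 3)*(c + 2)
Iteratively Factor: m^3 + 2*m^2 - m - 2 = (m - 1)*(m^2 + 3*m + 2) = (m - 1)*(m + 1)*(m + 2)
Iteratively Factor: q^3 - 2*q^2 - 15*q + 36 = (q - 3)*(q^2 + q - 12) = (q - 3)*(q + 4)*(q - 3)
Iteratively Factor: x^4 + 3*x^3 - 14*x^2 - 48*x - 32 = (x - 4)*(x^3 + 7*x^2 + 14*x + 8) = (x - 4)*(x + 4)*(x^2 + 3*x + 2) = (x - 4)*(x + 1)*(x + 4)*(x + 2)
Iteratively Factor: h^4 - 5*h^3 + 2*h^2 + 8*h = (h - 2)*(h^3 - 3*h^2 - 4*h) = (h - 2)*(h + 1)*(h^2 - 4*h) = h*(h - 2)*(h + 1)*(h - 4)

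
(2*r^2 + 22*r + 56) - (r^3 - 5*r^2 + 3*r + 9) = -r^3 + 7*r^2 + 19*r + 47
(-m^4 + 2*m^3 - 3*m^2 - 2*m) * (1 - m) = m^5 - 3*m^4 + 5*m^3 - m^2 - 2*m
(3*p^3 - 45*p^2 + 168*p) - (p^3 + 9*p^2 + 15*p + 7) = 2*p^3 - 54*p^2 + 153*p - 7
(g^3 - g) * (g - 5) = g^4 - 5*g^3 - g^2 + 5*g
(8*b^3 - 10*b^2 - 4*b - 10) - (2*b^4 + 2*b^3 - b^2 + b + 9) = -2*b^4 + 6*b^3 - 9*b^2 - 5*b - 19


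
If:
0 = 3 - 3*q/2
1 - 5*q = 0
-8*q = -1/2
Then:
No Solution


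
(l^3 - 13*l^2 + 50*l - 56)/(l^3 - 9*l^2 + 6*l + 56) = (l - 2)/(l + 2)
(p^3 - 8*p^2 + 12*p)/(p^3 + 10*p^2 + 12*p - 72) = p*(p - 6)/(p^2 + 12*p + 36)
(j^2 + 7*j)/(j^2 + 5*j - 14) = j/(j - 2)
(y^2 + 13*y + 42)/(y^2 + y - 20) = (y^2 + 13*y + 42)/(y^2 + y - 20)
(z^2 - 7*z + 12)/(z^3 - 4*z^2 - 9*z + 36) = 1/(z + 3)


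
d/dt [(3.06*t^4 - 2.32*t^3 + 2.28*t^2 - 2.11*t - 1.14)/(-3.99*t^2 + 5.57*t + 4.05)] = (-24.4188*t^5 + 60.3894*t^4 + 23.7272*t^3 - 23.9073*t^2 + 9.3708*t - 2.1957)/(15.9201*t^4 - 44.4486*t^3 - 1.2941*t^2 + 45.117*t + 16.4025)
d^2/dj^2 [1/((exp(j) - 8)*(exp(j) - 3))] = (4*exp(3*j) - 33*exp(2*j) + 25*exp(j) + 264)*exp(j)/(exp(6*j) - 33*exp(5*j) + 435*exp(4*j) - 2915*exp(3*j) + 10440*exp(2*j) - 19008*exp(j) + 13824)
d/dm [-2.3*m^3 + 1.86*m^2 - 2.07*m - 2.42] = -6.9*m^2 + 3.72*m - 2.07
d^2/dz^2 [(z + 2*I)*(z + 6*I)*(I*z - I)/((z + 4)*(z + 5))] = (z^3*(160 + 116*I) + z^2*(960 + 1272*I) + z*(-960 + 4488*I) - 9280 + 4984*I)/(z^6 + 27*z^5 + 303*z^4 + 1809*z^3 + 6060*z^2 + 10800*z + 8000)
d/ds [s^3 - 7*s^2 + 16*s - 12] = 3*s^2 - 14*s + 16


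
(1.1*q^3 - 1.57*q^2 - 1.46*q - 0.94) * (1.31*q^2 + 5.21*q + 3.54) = 1.441*q^5 + 3.6743*q^4 - 6.1983*q^3 - 14.3958*q^2 - 10.0658*q - 3.3276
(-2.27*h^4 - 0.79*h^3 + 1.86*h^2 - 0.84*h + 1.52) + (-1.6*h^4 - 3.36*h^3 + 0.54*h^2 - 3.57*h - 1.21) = -3.87*h^4 - 4.15*h^3 + 2.4*h^2 - 4.41*h + 0.31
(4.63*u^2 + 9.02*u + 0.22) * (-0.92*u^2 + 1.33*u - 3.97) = -4.2596*u^4 - 2.1405*u^3 - 6.5869*u^2 - 35.5168*u - 0.8734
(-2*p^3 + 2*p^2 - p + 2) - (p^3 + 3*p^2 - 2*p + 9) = -3*p^3 - p^2 + p - 7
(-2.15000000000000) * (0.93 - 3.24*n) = 6.966*n - 1.9995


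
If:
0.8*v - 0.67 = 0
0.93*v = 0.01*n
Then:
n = 77.89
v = 0.84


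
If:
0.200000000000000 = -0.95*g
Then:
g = -0.21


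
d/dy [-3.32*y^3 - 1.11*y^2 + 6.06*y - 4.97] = -9.96*y^2 - 2.22*y + 6.06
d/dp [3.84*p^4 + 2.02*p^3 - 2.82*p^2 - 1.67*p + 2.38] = 15.36*p^3 + 6.06*p^2 - 5.64*p - 1.67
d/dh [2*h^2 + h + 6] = 4*h + 1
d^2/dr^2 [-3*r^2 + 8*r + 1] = -6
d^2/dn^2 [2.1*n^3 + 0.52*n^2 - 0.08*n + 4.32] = 12.6*n + 1.04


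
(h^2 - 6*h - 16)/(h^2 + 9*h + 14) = (h - 8)/(h + 7)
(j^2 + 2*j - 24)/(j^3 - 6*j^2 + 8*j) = (j + 6)/(j*(j - 2))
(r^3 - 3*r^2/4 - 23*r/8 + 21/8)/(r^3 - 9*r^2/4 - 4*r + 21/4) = (r - 3/2)/(r - 3)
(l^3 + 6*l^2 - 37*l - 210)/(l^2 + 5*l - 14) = (l^2 - l - 30)/(l - 2)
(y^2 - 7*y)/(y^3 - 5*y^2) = (y - 7)/(y*(y - 5))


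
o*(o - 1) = o^2 - o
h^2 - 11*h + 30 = (h - 6)*(h - 5)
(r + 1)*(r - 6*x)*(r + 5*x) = r^3 - r^2*x + r^2 - 30*r*x^2 - r*x - 30*x^2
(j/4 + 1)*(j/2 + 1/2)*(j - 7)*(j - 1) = j^4/8 - 3*j^3/8 - 29*j^2/8 + 3*j/8 + 7/2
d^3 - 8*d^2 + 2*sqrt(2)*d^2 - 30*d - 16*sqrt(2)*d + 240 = (d - 8)*(d - 3*sqrt(2))*(d + 5*sqrt(2))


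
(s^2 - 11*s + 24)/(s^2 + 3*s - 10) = (s^2 - 11*s + 24)/(s^2 + 3*s - 10)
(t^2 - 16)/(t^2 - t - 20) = (t - 4)/(t - 5)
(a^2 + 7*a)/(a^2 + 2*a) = (a + 7)/(a + 2)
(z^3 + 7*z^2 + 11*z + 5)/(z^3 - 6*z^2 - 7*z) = (z^2 + 6*z + 5)/(z*(z - 7))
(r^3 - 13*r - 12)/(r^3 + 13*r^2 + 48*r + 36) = (r^2 - r - 12)/(r^2 + 12*r + 36)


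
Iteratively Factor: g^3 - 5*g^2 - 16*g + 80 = (g - 5)*(g^2 - 16) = (g - 5)*(g + 4)*(g - 4)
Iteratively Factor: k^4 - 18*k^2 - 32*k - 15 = (k + 1)*(k^3 - k^2 - 17*k - 15) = (k + 1)*(k + 3)*(k^2 - 4*k - 5) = (k - 5)*(k + 1)*(k + 3)*(k + 1)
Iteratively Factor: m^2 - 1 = (m - 1)*(m + 1)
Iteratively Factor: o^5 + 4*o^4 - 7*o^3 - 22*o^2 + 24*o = (o + 3)*(o^4 + o^3 - 10*o^2 + 8*o) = o*(o + 3)*(o^3 + o^2 - 10*o + 8) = o*(o - 2)*(o + 3)*(o^2 + 3*o - 4) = o*(o - 2)*(o - 1)*(o + 3)*(o + 4)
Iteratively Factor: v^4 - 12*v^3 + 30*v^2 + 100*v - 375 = (v - 5)*(v^3 - 7*v^2 - 5*v + 75) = (v - 5)^2*(v^2 - 2*v - 15) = (v - 5)^2*(v + 3)*(v - 5)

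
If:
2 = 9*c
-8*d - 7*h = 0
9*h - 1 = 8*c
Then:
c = 2/9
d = -175/648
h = 25/81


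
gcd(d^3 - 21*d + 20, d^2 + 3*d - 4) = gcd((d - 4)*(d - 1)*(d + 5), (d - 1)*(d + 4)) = d - 1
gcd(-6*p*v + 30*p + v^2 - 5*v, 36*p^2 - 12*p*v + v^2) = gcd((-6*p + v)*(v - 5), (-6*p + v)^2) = 6*p - v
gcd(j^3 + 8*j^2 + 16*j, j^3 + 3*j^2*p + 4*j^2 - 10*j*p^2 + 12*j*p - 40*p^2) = j + 4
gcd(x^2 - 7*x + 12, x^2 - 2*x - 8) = x - 4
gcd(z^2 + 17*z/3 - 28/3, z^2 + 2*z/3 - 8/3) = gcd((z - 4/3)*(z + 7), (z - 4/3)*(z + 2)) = z - 4/3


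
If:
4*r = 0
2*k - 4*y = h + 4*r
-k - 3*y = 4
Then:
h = -10*y - 8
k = -3*y - 4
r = 0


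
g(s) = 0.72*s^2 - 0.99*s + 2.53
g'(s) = 1.44*s - 0.99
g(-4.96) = 25.15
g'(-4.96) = -8.13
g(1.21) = 2.39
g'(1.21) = 0.75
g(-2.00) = 7.39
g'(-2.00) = -3.87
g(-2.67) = 10.31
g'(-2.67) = -4.83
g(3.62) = 8.38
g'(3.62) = 4.22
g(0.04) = 2.49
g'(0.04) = -0.93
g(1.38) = 2.53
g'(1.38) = 1.00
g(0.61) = 2.19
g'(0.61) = -0.11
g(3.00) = 6.04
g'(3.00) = 3.33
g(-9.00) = 69.76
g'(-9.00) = -13.95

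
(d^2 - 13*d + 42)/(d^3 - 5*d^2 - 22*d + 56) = (d - 6)/(d^2 + 2*d - 8)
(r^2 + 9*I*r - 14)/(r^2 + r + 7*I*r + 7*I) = (r + 2*I)/(r + 1)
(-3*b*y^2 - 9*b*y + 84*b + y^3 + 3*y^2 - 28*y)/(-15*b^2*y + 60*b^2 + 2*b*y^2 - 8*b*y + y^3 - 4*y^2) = (y + 7)/(5*b + y)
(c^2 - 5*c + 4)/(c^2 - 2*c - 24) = (-c^2 + 5*c - 4)/(-c^2 + 2*c + 24)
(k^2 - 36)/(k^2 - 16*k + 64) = (k^2 - 36)/(k^2 - 16*k + 64)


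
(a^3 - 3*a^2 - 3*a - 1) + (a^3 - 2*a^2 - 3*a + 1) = 2*a^3 - 5*a^2 - 6*a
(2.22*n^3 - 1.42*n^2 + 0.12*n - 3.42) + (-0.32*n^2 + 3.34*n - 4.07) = 2.22*n^3 - 1.74*n^2 + 3.46*n - 7.49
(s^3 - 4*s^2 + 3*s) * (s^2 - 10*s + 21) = s^5 - 14*s^4 + 64*s^3 - 114*s^2 + 63*s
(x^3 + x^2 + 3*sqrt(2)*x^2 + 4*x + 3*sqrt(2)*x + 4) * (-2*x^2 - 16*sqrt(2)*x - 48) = -2*x^5 - 22*sqrt(2)*x^4 - 2*x^4 - 152*x^3 - 22*sqrt(2)*x^3 - 208*sqrt(2)*x^2 - 152*x^2 - 208*sqrt(2)*x - 192*x - 192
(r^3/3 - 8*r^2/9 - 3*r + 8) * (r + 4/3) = r^4/3 - 4*r^3/9 - 113*r^2/27 + 4*r + 32/3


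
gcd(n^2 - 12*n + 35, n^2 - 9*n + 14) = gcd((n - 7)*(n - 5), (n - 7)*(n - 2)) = n - 7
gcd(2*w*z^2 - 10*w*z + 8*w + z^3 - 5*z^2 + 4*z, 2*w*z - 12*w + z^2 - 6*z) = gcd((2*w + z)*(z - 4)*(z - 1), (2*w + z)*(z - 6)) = 2*w + z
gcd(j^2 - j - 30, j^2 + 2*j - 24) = 1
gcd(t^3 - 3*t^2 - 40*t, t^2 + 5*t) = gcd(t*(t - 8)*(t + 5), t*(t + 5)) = t^2 + 5*t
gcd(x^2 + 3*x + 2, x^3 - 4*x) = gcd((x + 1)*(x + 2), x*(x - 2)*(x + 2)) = x + 2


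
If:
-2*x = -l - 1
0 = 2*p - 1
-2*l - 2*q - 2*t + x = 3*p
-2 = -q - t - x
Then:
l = -8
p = 1/2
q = 11/2 - t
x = -7/2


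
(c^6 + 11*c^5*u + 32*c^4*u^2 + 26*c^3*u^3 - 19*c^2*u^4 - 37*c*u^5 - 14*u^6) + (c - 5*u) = c^6 + 11*c^5*u + 32*c^4*u^2 + 26*c^3*u^3 - 19*c^2*u^4 - 37*c*u^5 + c - 14*u^6 - 5*u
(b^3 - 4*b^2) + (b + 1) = b^3 - 4*b^2 + b + 1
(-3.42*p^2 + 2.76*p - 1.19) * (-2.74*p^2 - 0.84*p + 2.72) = 9.3708*p^4 - 4.6896*p^3 - 8.3602*p^2 + 8.5068*p - 3.2368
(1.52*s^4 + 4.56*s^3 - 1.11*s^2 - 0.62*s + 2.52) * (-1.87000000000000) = -2.8424*s^4 - 8.5272*s^3 + 2.0757*s^2 + 1.1594*s - 4.7124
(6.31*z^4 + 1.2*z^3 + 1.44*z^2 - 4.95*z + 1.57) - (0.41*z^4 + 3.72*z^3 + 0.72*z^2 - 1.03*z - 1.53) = 5.9*z^4 - 2.52*z^3 + 0.72*z^2 - 3.92*z + 3.1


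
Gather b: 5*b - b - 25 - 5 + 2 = 4*b - 28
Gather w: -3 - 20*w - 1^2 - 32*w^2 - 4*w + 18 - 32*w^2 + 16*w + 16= -64*w^2 - 8*w + 30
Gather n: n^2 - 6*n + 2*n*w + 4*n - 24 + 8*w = n^2 + n*(2*w - 2) + 8*w - 24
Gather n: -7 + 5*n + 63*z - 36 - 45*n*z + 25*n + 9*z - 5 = n*(30 - 45*z) + 72*z - 48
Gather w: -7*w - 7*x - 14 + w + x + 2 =-6*w - 6*x - 12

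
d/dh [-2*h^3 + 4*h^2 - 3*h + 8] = -6*h^2 + 8*h - 3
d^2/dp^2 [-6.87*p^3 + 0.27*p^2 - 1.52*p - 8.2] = 0.54 - 41.22*p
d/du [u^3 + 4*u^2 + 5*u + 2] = 3*u^2 + 8*u + 5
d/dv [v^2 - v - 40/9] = 2*v - 1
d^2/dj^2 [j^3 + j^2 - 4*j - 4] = 6*j + 2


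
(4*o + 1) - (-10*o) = 14*o + 1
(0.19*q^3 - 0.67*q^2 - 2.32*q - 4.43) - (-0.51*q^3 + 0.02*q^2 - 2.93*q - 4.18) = 0.7*q^3 - 0.69*q^2 + 0.61*q - 0.25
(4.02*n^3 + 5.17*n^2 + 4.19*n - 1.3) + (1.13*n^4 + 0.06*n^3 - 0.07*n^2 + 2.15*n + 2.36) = 1.13*n^4 + 4.08*n^3 + 5.1*n^2 + 6.34*n + 1.06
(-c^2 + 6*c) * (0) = 0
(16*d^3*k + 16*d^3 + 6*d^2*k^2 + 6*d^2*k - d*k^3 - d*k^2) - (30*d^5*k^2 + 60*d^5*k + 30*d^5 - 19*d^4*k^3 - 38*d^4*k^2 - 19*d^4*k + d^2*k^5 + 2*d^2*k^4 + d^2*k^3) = -30*d^5*k^2 - 60*d^5*k - 30*d^5 + 19*d^4*k^3 + 38*d^4*k^2 + 19*d^4*k + 16*d^3*k + 16*d^3 - d^2*k^5 - 2*d^2*k^4 - d^2*k^3 + 6*d^2*k^2 + 6*d^2*k - d*k^3 - d*k^2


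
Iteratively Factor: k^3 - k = (k)*(k^2 - 1) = k*(k - 1)*(k + 1)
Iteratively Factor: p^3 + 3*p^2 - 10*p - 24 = (p + 2)*(p^2 + p - 12) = (p - 3)*(p + 2)*(p + 4)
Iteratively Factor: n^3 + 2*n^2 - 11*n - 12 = (n + 4)*(n^2 - 2*n - 3) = (n - 3)*(n + 4)*(n + 1)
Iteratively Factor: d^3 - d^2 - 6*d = (d + 2)*(d^2 - 3*d) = (d - 3)*(d + 2)*(d)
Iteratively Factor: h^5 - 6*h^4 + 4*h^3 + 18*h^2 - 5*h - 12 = (h - 1)*(h^4 - 5*h^3 - h^2 + 17*h + 12) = (h - 1)*(h + 1)*(h^3 - 6*h^2 + 5*h + 12) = (h - 3)*(h - 1)*(h + 1)*(h^2 - 3*h - 4) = (h - 4)*(h - 3)*(h - 1)*(h + 1)*(h + 1)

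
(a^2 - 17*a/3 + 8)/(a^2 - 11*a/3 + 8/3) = (a - 3)/(a - 1)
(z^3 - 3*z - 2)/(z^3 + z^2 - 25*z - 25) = (z^2 - z - 2)/(z^2 - 25)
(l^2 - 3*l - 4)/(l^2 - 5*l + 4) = (l + 1)/(l - 1)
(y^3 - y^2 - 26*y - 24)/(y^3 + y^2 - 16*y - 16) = (y - 6)/(y - 4)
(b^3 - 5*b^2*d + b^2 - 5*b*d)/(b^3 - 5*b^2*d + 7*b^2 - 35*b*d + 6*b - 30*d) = b/(b + 6)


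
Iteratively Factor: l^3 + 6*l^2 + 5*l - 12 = (l + 3)*(l^2 + 3*l - 4) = (l + 3)*(l + 4)*(l - 1)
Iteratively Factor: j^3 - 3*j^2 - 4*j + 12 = (j - 2)*(j^2 - j - 6) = (j - 2)*(j + 2)*(j - 3)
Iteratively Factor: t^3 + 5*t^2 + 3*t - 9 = (t + 3)*(t^2 + 2*t - 3) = (t + 3)^2*(t - 1)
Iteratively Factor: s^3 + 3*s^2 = (s)*(s^2 + 3*s) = s*(s + 3)*(s)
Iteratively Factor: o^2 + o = (o + 1)*(o)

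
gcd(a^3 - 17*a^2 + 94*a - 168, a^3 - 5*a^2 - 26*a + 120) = a^2 - 10*a + 24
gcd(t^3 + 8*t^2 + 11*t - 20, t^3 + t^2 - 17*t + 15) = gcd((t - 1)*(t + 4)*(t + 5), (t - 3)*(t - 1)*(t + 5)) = t^2 + 4*t - 5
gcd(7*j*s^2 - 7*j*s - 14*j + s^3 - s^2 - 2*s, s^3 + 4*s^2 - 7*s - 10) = s^2 - s - 2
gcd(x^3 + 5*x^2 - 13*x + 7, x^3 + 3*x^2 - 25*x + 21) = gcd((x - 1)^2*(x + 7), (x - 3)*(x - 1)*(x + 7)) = x^2 + 6*x - 7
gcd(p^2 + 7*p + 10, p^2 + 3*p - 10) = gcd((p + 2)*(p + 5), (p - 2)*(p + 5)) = p + 5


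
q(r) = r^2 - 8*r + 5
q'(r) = 2*r - 8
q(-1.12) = 15.21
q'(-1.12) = -10.24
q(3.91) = -10.99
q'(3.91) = -0.18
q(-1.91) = 23.93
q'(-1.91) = -11.82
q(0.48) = 1.39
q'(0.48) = -7.04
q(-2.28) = 28.44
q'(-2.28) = -12.56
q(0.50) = 1.25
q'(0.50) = -7.00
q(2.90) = -9.79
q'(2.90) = -2.20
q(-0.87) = 12.72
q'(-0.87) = -9.74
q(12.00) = 53.00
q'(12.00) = 16.00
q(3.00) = -10.00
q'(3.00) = -2.00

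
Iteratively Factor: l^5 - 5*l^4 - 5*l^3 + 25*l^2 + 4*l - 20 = (l - 5)*(l^4 - 5*l^2 + 4) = (l - 5)*(l + 1)*(l^3 - l^2 - 4*l + 4) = (l - 5)*(l - 2)*(l + 1)*(l^2 + l - 2) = (l - 5)*(l - 2)*(l + 1)*(l + 2)*(l - 1)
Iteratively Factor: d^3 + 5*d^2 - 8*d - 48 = (d - 3)*(d^2 + 8*d + 16) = (d - 3)*(d + 4)*(d + 4)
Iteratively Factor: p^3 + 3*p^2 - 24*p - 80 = (p + 4)*(p^2 - p - 20) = (p - 5)*(p + 4)*(p + 4)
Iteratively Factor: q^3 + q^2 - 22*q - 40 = (q - 5)*(q^2 + 6*q + 8) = (q - 5)*(q + 2)*(q + 4)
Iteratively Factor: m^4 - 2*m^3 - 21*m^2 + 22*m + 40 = (m + 4)*(m^3 - 6*m^2 + 3*m + 10) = (m - 2)*(m + 4)*(m^2 - 4*m - 5) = (m - 5)*(m - 2)*(m + 4)*(m + 1)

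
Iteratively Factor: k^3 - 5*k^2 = (k - 5)*(k^2) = k*(k - 5)*(k)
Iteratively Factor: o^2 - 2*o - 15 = (o + 3)*(o - 5)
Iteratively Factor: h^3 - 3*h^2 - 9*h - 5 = (h + 1)*(h^2 - 4*h - 5) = (h + 1)^2*(h - 5)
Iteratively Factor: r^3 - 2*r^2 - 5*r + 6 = (r - 3)*(r^2 + r - 2) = (r - 3)*(r + 2)*(r - 1)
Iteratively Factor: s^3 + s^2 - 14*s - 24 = (s + 3)*(s^2 - 2*s - 8) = (s - 4)*(s + 3)*(s + 2)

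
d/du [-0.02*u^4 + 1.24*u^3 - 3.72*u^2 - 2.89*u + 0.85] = -0.08*u^3 + 3.72*u^2 - 7.44*u - 2.89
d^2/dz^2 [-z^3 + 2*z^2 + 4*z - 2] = 4 - 6*z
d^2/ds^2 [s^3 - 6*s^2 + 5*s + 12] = 6*s - 12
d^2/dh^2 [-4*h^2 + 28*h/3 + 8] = -8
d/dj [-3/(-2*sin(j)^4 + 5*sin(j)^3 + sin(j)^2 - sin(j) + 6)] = 3*(-8*sin(j)^3 + 15*sin(j)^2 + 2*sin(j) - 1)*cos(j)/(-2*sin(j)^4 + 5*sin(j)^3 + sin(j)^2 - sin(j) + 6)^2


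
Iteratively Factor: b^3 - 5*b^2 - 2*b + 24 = (b - 3)*(b^2 - 2*b - 8) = (b - 3)*(b + 2)*(b - 4)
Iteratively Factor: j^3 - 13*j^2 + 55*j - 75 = (j - 3)*(j^2 - 10*j + 25) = (j - 5)*(j - 3)*(j - 5)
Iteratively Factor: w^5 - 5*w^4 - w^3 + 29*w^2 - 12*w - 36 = (w - 3)*(w^4 - 2*w^3 - 7*w^2 + 8*w + 12) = (w - 3)*(w + 2)*(w^3 - 4*w^2 + w + 6) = (w - 3)^2*(w + 2)*(w^2 - w - 2) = (w - 3)^2*(w - 2)*(w + 2)*(w + 1)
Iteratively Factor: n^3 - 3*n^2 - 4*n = (n)*(n^2 - 3*n - 4) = n*(n + 1)*(n - 4)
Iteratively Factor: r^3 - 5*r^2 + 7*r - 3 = (r - 1)*(r^2 - 4*r + 3) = (r - 3)*(r - 1)*(r - 1)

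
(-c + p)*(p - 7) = -c*p + 7*c + p^2 - 7*p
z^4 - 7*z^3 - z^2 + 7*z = z*(z - 7)*(z - 1)*(z + 1)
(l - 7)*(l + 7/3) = l^2 - 14*l/3 - 49/3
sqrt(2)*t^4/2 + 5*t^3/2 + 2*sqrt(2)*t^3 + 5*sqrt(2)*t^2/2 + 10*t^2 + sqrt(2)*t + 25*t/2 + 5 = (t + 1)^2*(t + 5*sqrt(2)/2)*(sqrt(2)*t/2 + sqrt(2))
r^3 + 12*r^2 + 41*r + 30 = (r + 1)*(r + 5)*(r + 6)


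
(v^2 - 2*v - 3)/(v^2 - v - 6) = (v + 1)/(v + 2)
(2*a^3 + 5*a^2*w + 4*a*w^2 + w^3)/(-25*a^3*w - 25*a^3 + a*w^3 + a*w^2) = (2*a^3 + 5*a^2*w + 4*a*w^2 + w^3)/(a*(-25*a^2*w - 25*a^2 + w^3 + w^2))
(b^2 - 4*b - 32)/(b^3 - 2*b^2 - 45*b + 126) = (b^2 - 4*b - 32)/(b^3 - 2*b^2 - 45*b + 126)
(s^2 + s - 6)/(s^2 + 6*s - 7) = (s^2 + s - 6)/(s^2 + 6*s - 7)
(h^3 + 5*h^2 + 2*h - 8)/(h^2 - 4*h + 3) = (h^2 + 6*h + 8)/(h - 3)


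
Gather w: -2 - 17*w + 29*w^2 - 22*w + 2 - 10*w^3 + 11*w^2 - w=-10*w^3 + 40*w^2 - 40*w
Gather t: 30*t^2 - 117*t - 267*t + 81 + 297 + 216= 30*t^2 - 384*t + 594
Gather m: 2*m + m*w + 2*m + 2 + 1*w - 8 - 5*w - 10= m*(w + 4) - 4*w - 16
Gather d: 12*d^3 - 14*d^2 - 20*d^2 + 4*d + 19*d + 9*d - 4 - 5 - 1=12*d^3 - 34*d^2 + 32*d - 10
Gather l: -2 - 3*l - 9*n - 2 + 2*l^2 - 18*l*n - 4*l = 2*l^2 + l*(-18*n - 7) - 9*n - 4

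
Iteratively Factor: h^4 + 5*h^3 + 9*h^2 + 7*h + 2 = (h + 2)*(h^3 + 3*h^2 + 3*h + 1) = (h + 1)*(h + 2)*(h^2 + 2*h + 1) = (h + 1)^2*(h + 2)*(h + 1)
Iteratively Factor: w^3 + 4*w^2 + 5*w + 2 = (w + 2)*(w^2 + 2*w + 1) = (w + 1)*(w + 2)*(w + 1)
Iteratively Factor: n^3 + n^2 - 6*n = (n)*(n^2 + n - 6) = n*(n - 2)*(n + 3)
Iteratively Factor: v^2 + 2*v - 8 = (v + 4)*(v - 2)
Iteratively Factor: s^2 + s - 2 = (s - 1)*(s + 2)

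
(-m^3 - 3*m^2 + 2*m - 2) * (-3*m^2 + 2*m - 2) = 3*m^5 + 7*m^4 - 10*m^3 + 16*m^2 - 8*m + 4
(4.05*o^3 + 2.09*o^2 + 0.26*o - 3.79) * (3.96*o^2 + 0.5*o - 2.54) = 16.038*o^5 + 10.3014*o^4 - 8.2124*o^3 - 20.187*o^2 - 2.5554*o + 9.6266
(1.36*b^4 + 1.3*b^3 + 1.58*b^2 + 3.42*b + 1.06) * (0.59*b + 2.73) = 0.8024*b^5 + 4.4798*b^4 + 4.4812*b^3 + 6.3312*b^2 + 9.962*b + 2.8938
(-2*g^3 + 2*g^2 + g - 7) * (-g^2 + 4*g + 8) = 2*g^5 - 10*g^4 - 9*g^3 + 27*g^2 - 20*g - 56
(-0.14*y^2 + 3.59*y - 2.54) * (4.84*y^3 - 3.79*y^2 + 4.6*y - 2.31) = -0.6776*y^5 + 17.9062*y^4 - 26.5437*y^3 + 26.464*y^2 - 19.9769*y + 5.8674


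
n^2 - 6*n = n*(n - 6)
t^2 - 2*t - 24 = (t - 6)*(t + 4)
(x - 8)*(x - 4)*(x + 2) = x^3 - 10*x^2 + 8*x + 64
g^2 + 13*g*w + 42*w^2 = (g + 6*w)*(g + 7*w)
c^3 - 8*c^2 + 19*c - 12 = (c - 4)*(c - 3)*(c - 1)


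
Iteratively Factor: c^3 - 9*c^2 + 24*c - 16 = (c - 4)*(c^2 - 5*c + 4) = (c - 4)*(c - 1)*(c - 4)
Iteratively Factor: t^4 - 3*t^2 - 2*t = (t + 1)*(t^3 - t^2 - 2*t) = (t + 1)^2*(t^2 - 2*t) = t*(t + 1)^2*(t - 2)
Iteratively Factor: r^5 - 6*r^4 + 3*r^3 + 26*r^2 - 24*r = (r - 4)*(r^4 - 2*r^3 - 5*r^2 + 6*r) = (r - 4)*(r + 2)*(r^3 - 4*r^2 + 3*r) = (r - 4)*(r - 3)*(r + 2)*(r^2 - r) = r*(r - 4)*(r - 3)*(r + 2)*(r - 1)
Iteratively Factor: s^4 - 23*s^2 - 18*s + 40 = (s + 4)*(s^3 - 4*s^2 - 7*s + 10) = (s + 2)*(s + 4)*(s^2 - 6*s + 5) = (s - 5)*(s + 2)*(s + 4)*(s - 1)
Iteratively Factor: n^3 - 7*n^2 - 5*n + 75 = (n - 5)*(n^2 - 2*n - 15) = (n - 5)*(n + 3)*(n - 5)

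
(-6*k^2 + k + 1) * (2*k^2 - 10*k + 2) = -12*k^4 + 62*k^3 - 20*k^2 - 8*k + 2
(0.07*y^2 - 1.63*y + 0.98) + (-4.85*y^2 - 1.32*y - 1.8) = -4.78*y^2 - 2.95*y - 0.82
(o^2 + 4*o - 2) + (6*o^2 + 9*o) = 7*o^2 + 13*o - 2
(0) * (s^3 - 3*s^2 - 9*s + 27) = 0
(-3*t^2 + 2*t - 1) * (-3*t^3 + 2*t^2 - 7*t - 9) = 9*t^5 - 12*t^4 + 28*t^3 + 11*t^2 - 11*t + 9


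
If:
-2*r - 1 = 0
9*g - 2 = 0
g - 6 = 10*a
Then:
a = -26/45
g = 2/9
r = -1/2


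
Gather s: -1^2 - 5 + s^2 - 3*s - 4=s^2 - 3*s - 10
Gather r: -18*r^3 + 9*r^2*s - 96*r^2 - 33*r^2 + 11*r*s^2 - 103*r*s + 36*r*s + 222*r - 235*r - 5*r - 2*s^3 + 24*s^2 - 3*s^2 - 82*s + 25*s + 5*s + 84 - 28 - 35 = -18*r^3 + r^2*(9*s - 129) + r*(11*s^2 - 67*s - 18) - 2*s^3 + 21*s^2 - 52*s + 21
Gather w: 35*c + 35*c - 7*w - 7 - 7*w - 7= 70*c - 14*w - 14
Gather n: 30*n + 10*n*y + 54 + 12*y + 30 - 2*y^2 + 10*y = n*(10*y + 30) - 2*y^2 + 22*y + 84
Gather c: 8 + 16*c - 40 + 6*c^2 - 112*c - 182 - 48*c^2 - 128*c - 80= -42*c^2 - 224*c - 294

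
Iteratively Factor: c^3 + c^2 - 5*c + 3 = (c + 3)*(c^2 - 2*c + 1) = (c - 1)*(c + 3)*(c - 1)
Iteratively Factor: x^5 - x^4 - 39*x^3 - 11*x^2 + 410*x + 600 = (x + 3)*(x^4 - 4*x^3 - 27*x^2 + 70*x + 200) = (x + 3)*(x + 4)*(x^3 - 8*x^2 + 5*x + 50) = (x + 2)*(x + 3)*(x + 4)*(x^2 - 10*x + 25) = (x - 5)*(x + 2)*(x + 3)*(x + 4)*(x - 5)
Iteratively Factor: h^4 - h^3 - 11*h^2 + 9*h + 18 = (h - 2)*(h^3 + h^2 - 9*h - 9) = (h - 2)*(h + 1)*(h^2 - 9) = (h - 2)*(h + 1)*(h + 3)*(h - 3)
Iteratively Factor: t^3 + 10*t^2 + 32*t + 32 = (t + 4)*(t^2 + 6*t + 8) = (t + 4)^2*(t + 2)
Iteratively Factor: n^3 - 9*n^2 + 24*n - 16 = (n - 1)*(n^2 - 8*n + 16) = (n - 4)*(n - 1)*(n - 4)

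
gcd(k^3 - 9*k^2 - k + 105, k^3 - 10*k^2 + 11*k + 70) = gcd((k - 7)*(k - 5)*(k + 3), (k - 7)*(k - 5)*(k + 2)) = k^2 - 12*k + 35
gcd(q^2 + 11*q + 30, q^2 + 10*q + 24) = q + 6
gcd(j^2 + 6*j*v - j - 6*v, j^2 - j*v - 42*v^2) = j + 6*v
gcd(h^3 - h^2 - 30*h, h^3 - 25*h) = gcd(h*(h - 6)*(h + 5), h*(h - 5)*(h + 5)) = h^2 + 5*h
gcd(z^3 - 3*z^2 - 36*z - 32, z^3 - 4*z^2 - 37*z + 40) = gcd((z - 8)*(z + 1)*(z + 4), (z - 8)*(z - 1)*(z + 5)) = z - 8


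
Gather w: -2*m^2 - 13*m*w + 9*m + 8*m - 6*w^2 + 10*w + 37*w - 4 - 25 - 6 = -2*m^2 + 17*m - 6*w^2 + w*(47 - 13*m) - 35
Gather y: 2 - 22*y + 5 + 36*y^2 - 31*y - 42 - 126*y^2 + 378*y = -90*y^2 + 325*y - 35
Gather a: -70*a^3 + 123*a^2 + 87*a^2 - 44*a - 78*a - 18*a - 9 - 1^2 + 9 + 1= -70*a^3 + 210*a^2 - 140*a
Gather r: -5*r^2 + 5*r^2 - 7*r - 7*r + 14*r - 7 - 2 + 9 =0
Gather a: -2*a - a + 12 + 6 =18 - 3*a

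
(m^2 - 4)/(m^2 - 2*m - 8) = (m - 2)/(m - 4)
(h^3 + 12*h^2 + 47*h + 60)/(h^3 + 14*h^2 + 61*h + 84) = (h + 5)/(h + 7)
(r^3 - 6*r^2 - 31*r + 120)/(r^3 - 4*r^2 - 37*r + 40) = (r - 3)/(r - 1)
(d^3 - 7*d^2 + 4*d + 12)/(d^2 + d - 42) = (d^2 - d - 2)/(d + 7)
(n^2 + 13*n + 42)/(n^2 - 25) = (n^2 + 13*n + 42)/(n^2 - 25)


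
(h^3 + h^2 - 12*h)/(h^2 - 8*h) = (h^2 + h - 12)/(h - 8)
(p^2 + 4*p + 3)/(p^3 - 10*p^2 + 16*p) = (p^2 + 4*p + 3)/(p*(p^2 - 10*p + 16))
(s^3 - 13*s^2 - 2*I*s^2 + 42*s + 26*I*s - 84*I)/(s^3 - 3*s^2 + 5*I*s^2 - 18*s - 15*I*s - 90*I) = (s^2 - s*(7 + 2*I) + 14*I)/(s^2 + s*(3 + 5*I) + 15*I)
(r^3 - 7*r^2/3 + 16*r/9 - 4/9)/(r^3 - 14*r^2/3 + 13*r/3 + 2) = (9*r^3 - 21*r^2 + 16*r - 4)/(3*(3*r^3 - 14*r^2 + 13*r + 6))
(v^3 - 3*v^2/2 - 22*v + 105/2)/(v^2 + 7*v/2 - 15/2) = (2*v^2 - 13*v + 21)/(2*v - 3)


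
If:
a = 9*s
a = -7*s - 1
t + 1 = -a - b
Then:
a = -9/16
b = -t - 7/16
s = -1/16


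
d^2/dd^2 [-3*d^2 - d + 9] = -6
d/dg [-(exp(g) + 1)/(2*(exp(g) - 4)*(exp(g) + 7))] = (exp(2*g) + 2*exp(g) + 31)*exp(g)/(2*(exp(4*g) + 6*exp(3*g) - 47*exp(2*g) - 168*exp(g) + 784))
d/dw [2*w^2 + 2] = 4*w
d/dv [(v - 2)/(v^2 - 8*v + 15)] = (v^2 - 8*v - 2*(v - 4)*(v - 2) + 15)/(v^2 - 8*v + 15)^2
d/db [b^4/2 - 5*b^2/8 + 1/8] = b*(8*b^2 - 5)/4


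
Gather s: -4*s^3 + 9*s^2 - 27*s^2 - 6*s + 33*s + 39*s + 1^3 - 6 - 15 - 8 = -4*s^3 - 18*s^2 + 66*s - 28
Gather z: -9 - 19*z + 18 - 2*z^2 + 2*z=-2*z^2 - 17*z + 9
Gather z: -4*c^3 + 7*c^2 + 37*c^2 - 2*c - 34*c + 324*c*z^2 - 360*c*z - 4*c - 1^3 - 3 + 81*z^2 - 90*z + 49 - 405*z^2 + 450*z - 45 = -4*c^3 + 44*c^2 - 40*c + z^2*(324*c - 324) + z*(360 - 360*c)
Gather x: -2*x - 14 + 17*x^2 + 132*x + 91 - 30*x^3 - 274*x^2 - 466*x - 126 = -30*x^3 - 257*x^2 - 336*x - 49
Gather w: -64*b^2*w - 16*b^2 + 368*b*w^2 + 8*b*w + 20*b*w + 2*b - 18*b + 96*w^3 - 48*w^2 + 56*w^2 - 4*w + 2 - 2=-16*b^2 - 16*b + 96*w^3 + w^2*(368*b + 8) + w*(-64*b^2 + 28*b - 4)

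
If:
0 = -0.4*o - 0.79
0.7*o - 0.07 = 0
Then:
No Solution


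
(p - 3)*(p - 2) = p^2 - 5*p + 6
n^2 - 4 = (n - 2)*(n + 2)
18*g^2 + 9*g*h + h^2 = (3*g + h)*(6*g + h)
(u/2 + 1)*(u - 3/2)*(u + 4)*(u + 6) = u^4/2 + 21*u^3/4 + 13*u^2 - 9*u - 36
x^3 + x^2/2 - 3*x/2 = x*(x - 1)*(x + 3/2)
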